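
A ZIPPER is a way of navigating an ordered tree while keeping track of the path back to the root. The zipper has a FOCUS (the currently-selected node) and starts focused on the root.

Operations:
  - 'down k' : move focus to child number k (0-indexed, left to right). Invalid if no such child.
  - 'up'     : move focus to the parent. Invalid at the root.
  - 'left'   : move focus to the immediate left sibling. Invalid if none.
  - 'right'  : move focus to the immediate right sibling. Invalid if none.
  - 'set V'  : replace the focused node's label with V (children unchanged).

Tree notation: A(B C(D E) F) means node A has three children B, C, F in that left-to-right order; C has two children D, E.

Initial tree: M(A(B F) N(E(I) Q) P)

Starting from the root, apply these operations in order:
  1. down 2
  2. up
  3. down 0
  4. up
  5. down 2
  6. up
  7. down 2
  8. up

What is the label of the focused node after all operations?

Step 1 (down 2): focus=P path=2 depth=1 children=[] left=['A', 'N'] right=[] parent=M
Step 2 (up): focus=M path=root depth=0 children=['A', 'N', 'P'] (at root)
Step 3 (down 0): focus=A path=0 depth=1 children=['B', 'F'] left=[] right=['N', 'P'] parent=M
Step 4 (up): focus=M path=root depth=0 children=['A', 'N', 'P'] (at root)
Step 5 (down 2): focus=P path=2 depth=1 children=[] left=['A', 'N'] right=[] parent=M
Step 6 (up): focus=M path=root depth=0 children=['A', 'N', 'P'] (at root)
Step 7 (down 2): focus=P path=2 depth=1 children=[] left=['A', 'N'] right=[] parent=M
Step 8 (up): focus=M path=root depth=0 children=['A', 'N', 'P'] (at root)

Answer: M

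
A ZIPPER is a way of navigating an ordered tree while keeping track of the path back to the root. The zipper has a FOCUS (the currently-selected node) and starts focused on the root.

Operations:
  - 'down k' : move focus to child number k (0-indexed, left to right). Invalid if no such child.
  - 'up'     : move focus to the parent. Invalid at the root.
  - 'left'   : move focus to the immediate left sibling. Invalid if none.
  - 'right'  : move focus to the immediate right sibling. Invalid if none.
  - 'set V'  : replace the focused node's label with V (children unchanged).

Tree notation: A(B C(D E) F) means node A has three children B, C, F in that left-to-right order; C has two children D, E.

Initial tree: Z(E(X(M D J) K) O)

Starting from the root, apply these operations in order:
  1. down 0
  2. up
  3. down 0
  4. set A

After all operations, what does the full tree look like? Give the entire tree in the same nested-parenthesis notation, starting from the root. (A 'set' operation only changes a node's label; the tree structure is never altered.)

Step 1 (down 0): focus=E path=0 depth=1 children=['X', 'K'] left=[] right=['O'] parent=Z
Step 2 (up): focus=Z path=root depth=0 children=['E', 'O'] (at root)
Step 3 (down 0): focus=E path=0 depth=1 children=['X', 'K'] left=[] right=['O'] parent=Z
Step 4 (set A): focus=A path=0 depth=1 children=['X', 'K'] left=[] right=['O'] parent=Z

Answer: Z(A(X(M D J) K) O)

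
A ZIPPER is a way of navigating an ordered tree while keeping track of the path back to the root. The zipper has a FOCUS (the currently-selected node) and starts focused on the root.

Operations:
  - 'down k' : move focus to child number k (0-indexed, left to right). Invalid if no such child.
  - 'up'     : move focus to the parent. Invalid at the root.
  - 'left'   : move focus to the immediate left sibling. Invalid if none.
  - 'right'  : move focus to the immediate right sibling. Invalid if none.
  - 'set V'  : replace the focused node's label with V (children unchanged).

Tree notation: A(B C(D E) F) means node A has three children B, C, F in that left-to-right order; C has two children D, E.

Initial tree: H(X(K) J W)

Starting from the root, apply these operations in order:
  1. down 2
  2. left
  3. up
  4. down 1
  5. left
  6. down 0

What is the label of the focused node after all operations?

Step 1 (down 2): focus=W path=2 depth=1 children=[] left=['X', 'J'] right=[] parent=H
Step 2 (left): focus=J path=1 depth=1 children=[] left=['X'] right=['W'] parent=H
Step 3 (up): focus=H path=root depth=0 children=['X', 'J', 'W'] (at root)
Step 4 (down 1): focus=J path=1 depth=1 children=[] left=['X'] right=['W'] parent=H
Step 5 (left): focus=X path=0 depth=1 children=['K'] left=[] right=['J', 'W'] parent=H
Step 6 (down 0): focus=K path=0/0 depth=2 children=[] left=[] right=[] parent=X

Answer: K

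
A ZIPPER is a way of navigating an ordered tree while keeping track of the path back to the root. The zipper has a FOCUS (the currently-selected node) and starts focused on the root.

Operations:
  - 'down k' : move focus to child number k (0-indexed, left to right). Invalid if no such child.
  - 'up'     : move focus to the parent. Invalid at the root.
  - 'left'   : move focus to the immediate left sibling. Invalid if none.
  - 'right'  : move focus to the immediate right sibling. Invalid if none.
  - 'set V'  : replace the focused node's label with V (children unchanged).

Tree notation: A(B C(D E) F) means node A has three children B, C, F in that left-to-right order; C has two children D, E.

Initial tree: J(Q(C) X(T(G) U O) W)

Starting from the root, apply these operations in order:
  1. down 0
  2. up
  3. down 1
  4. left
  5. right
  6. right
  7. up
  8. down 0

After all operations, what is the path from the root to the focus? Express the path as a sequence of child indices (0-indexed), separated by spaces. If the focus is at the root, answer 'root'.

Step 1 (down 0): focus=Q path=0 depth=1 children=['C'] left=[] right=['X', 'W'] parent=J
Step 2 (up): focus=J path=root depth=0 children=['Q', 'X', 'W'] (at root)
Step 3 (down 1): focus=X path=1 depth=1 children=['T', 'U', 'O'] left=['Q'] right=['W'] parent=J
Step 4 (left): focus=Q path=0 depth=1 children=['C'] left=[] right=['X', 'W'] parent=J
Step 5 (right): focus=X path=1 depth=1 children=['T', 'U', 'O'] left=['Q'] right=['W'] parent=J
Step 6 (right): focus=W path=2 depth=1 children=[] left=['Q', 'X'] right=[] parent=J
Step 7 (up): focus=J path=root depth=0 children=['Q', 'X', 'W'] (at root)
Step 8 (down 0): focus=Q path=0 depth=1 children=['C'] left=[] right=['X', 'W'] parent=J

Answer: 0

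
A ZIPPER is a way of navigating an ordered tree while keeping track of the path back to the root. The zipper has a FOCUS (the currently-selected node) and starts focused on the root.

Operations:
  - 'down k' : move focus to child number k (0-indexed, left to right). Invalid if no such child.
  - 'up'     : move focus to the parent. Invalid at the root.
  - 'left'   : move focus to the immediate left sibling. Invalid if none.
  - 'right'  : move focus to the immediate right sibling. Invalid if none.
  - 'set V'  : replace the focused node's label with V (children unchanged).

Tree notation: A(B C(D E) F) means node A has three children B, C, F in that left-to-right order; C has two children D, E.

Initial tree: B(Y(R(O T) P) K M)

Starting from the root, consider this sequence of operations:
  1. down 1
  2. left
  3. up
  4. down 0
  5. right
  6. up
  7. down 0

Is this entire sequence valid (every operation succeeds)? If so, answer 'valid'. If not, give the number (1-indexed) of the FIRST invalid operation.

Answer: valid

Derivation:
Step 1 (down 1): focus=K path=1 depth=1 children=[] left=['Y'] right=['M'] parent=B
Step 2 (left): focus=Y path=0 depth=1 children=['R', 'P'] left=[] right=['K', 'M'] parent=B
Step 3 (up): focus=B path=root depth=0 children=['Y', 'K', 'M'] (at root)
Step 4 (down 0): focus=Y path=0 depth=1 children=['R', 'P'] left=[] right=['K', 'M'] parent=B
Step 5 (right): focus=K path=1 depth=1 children=[] left=['Y'] right=['M'] parent=B
Step 6 (up): focus=B path=root depth=0 children=['Y', 'K', 'M'] (at root)
Step 7 (down 0): focus=Y path=0 depth=1 children=['R', 'P'] left=[] right=['K', 'M'] parent=B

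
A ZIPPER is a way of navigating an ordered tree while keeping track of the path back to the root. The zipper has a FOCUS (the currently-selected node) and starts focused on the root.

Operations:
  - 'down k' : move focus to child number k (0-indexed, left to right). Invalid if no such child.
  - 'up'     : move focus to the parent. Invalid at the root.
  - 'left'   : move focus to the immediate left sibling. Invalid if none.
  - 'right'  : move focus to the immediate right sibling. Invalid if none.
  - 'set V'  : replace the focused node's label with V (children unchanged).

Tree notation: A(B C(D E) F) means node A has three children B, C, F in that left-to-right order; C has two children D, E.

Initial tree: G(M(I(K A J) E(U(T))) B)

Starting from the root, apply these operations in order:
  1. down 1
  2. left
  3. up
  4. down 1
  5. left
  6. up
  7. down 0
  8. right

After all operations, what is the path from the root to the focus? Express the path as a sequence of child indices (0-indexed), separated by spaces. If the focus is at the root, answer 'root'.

Step 1 (down 1): focus=B path=1 depth=1 children=[] left=['M'] right=[] parent=G
Step 2 (left): focus=M path=0 depth=1 children=['I', 'E'] left=[] right=['B'] parent=G
Step 3 (up): focus=G path=root depth=0 children=['M', 'B'] (at root)
Step 4 (down 1): focus=B path=1 depth=1 children=[] left=['M'] right=[] parent=G
Step 5 (left): focus=M path=0 depth=1 children=['I', 'E'] left=[] right=['B'] parent=G
Step 6 (up): focus=G path=root depth=0 children=['M', 'B'] (at root)
Step 7 (down 0): focus=M path=0 depth=1 children=['I', 'E'] left=[] right=['B'] parent=G
Step 8 (right): focus=B path=1 depth=1 children=[] left=['M'] right=[] parent=G

Answer: 1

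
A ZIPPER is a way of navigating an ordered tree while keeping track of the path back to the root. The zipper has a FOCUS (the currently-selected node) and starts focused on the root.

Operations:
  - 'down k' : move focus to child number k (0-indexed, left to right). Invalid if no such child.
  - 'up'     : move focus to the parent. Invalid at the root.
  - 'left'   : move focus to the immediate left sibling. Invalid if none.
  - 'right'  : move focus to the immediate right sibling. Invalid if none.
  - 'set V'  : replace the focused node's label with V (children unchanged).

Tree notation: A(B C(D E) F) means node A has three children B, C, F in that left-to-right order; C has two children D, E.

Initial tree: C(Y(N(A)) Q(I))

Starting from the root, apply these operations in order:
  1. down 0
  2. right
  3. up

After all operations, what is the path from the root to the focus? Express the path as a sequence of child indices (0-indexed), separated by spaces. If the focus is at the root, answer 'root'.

Step 1 (down 0): focus=Y path=0 depth=1 children=['N'] left=[] right=['Q'] parent=C
Step 2 (right): focus=Q path=1 depth=1 children=['I'] left=['Y'] right=[] parent=C
Step 3 (up): focus=C path=root depth=0 children=['Y', 'Q'] (at root)

Answer: root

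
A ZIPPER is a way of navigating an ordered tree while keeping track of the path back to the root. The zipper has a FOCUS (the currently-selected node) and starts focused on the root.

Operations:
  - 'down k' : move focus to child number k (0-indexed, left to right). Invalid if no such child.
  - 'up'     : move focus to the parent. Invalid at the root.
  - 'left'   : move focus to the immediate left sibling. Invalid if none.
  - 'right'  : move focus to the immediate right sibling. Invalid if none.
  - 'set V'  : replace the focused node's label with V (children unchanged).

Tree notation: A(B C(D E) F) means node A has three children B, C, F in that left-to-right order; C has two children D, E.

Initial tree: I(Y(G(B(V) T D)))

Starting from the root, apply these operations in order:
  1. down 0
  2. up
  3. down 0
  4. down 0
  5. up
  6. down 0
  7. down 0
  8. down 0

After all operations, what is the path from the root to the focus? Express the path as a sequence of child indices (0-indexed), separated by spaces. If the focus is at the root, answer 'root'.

Step 1 (down 0): focus=Y path=0 depth=1 children=['G'] left=[] right=[] parent=I
Step 2 (up): focus=I path=root depth=0 children=['Y'] (at root)
Step 3 (down 0): focus=Y path=0 depth=1 children=['G'] left=[] right=[] parent=I
Step 4 (down 0): focus=G path=0/0 depth=2 children=['B', 'T', 'D'] left=[] right=[] parent=Y
Step 5 (up): focus=Y path=0 depth=1 children=['G'] left=[] right=[] parent=I
Step 6 (down 0): focus=G path=0/0 depth=2 children=['B', 'T', 'D'] left=[] right=[] parent=Y
Step 7 (down 0): focus=B path=0/0/0 depth=3 children=['V'] left=[] right=['T', 'D'] parent=G
Step 8 (down 0): focus=V path=0/0/0/0 depth=4 children=[] left=[] right=[] parent=B

Answer: 0 0 0 0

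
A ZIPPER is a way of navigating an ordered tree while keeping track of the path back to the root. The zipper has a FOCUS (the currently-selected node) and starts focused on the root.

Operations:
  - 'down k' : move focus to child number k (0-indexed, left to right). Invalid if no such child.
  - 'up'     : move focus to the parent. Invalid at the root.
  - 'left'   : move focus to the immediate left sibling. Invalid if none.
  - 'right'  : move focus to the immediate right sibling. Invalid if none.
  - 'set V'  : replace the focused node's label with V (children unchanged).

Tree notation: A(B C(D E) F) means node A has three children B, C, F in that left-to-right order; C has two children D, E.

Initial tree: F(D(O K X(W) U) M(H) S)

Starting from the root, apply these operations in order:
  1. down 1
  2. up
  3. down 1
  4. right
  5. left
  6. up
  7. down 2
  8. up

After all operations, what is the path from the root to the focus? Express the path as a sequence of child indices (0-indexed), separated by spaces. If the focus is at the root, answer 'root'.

Step 1 (down 1): focus=M path=1 depth=1 children=['H'] left=['D'] right=['S'] parent=F
Step 2 (up): focus=F path=root depth=0 children=['D', 'M', 'S'] (at root)
Step 3 (down 1): focus=M path=1 depth=1 children=['H'] left=['D'] right=['S'] parent=F
Step 4 (right): focus=S path=2 depth=1 children=[] left=['D', 'M'] right=[] parent=F
Step 5 (left): focus=M path=1 depth=1 children=['H'] left=['D'] right=['S'] parent=F
Step 6 (up): focus=F path=root depth=0 children=['D', 'M', 'S'] (at root)
Step 7 (down 2): focus=S path=2 depth=1 children=[] left=['D', 'M'] right=[] parent=F
Step 8 (up): focus=F path=root depth=0 children=['D', 'M', 'S'] (at root)

Answer: root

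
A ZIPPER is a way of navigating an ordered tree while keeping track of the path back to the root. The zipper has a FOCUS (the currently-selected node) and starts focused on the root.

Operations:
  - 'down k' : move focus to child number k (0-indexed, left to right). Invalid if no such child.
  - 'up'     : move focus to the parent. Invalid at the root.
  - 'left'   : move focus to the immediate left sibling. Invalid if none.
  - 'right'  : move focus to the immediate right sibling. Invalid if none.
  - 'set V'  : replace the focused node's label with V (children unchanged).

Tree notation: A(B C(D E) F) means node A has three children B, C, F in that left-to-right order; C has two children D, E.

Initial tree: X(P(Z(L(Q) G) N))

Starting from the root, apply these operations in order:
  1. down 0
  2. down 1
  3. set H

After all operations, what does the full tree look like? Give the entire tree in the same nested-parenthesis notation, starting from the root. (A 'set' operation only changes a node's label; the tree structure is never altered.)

Answer: X(P(Z(L(Q) G) H))

Derivation:
Step 1 (down 0): focus=P path=0 depth=1 children=['Z', 'N'] left=[] right=[] parent=X
Step 2 (down 1): focus=N path=0/1 depth=2 children=[] left=['Z'] right=[] parent=P
Step 3 (set H): focus=H path=0/1 depth=2 children=[] left=['Z'] right=[] parent=P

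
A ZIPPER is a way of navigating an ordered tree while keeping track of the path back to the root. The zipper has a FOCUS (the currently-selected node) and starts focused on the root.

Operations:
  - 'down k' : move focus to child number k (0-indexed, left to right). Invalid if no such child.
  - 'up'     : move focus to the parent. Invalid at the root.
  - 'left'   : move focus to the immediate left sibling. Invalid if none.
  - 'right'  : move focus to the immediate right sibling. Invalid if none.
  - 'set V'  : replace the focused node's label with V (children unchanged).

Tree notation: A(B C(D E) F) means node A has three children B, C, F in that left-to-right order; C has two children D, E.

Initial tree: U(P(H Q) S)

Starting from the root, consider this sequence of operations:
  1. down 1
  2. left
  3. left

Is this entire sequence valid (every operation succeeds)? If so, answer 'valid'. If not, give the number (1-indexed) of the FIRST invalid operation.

Step 1 (down 1): focus=S path=1 depth=1 children=[] left=['P'] right=[] parent=U
Step 2 (left): focus=P path=0 depth=1 children=['H', 'Q'] left=[] right=['S'] parent=U
Step 3 (left): INVALID

Answer: 3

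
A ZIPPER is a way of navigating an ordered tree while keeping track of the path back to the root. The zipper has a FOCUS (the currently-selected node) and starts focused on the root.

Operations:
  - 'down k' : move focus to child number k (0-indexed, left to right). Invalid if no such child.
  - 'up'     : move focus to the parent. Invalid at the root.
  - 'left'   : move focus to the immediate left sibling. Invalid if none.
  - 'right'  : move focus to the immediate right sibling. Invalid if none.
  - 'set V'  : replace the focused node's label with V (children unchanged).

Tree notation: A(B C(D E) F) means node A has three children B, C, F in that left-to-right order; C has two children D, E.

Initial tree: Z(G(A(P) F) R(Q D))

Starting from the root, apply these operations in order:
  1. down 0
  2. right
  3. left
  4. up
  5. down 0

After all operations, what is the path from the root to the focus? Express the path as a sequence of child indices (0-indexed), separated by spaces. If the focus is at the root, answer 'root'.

Answer: 0

Derivation:
Step 1 (down 0): focus=G path=0 depth=1 children=['A', 'F'] left=[] right=['R'] parent=Z
Step 2 (right): focus=R path=1 depth=1 children=['Q', 'D'] left=['G'] right=[] parent=Z
Step 3 (left): focus=G path=0 depth=1 children=['A', 'F'] left=[] right=['R'] parent=Z
Step 4 (up): focus=Z path=root depth=0 children=['G', 'R'] (at root)
Step 5 (down 0): focus=G path=0 depth=1 children=['A', 'F'] left=[] right=['R'] parent=Z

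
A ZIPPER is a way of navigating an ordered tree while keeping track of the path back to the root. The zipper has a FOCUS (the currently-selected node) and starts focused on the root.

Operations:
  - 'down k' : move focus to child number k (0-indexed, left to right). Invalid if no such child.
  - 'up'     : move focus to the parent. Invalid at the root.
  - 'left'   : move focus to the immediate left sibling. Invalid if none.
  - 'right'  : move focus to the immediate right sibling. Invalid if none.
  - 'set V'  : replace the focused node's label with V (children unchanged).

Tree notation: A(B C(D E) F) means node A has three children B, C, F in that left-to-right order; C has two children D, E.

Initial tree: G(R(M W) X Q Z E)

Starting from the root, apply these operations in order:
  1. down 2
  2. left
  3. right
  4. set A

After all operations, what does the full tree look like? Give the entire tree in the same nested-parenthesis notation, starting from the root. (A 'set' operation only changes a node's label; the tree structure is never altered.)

Step 1 (down 2): focus=Q path=2 depth=1 children=[] left=['R', 'X'] right=['Z', 'E'] parent=G
Step 2 (left): focus=X path=1 depth=1 children=[] left=['R'] right=['Q', 'Z', 'E'] parent=G
Step 3 (right): focus=Q path=2 depth=1 children=[] left=['R', 'X'] right=['Z', 'E'] parent=G
Step 4 (set A): focus=A path=2 depth=1 children=[] left=['R', 'X'] right=['Z', 'E'] parent=G

Answer: G(R(M W) X A Z E)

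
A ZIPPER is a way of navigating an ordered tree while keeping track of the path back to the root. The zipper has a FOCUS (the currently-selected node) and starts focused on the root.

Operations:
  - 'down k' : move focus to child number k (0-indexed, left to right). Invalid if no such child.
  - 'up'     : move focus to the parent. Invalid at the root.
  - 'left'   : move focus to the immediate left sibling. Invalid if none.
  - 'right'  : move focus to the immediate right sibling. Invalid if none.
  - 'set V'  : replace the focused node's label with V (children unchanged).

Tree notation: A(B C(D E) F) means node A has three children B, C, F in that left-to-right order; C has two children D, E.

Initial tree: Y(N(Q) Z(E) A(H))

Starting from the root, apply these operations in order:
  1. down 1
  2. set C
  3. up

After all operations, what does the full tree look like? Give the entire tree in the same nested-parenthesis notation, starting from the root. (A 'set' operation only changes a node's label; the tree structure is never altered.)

Step 1 (down 1): focus=Z path=1 depth=1 children=['E'] left=['N'] right=['A'] parent=Y
Step 2 (set C): focus=C path=1 depth=1 children=['E'] left=['N'] right=['A'] parent=Y
Step 3 (up): focus=Y path=root depth=0 children=['N', 'C', 'A'] (at root)

Answer: Y(N(Q) C(E) A(H))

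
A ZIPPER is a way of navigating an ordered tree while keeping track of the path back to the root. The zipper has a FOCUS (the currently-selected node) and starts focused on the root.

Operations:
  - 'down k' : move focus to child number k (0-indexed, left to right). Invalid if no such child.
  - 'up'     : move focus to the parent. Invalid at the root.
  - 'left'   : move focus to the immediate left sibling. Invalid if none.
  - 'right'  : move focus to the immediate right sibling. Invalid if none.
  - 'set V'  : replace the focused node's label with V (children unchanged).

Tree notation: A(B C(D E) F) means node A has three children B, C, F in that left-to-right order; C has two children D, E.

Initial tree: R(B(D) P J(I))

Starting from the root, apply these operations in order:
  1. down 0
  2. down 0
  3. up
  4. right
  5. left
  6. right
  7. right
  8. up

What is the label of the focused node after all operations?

Answer: R

Derivation:
Step 1 (down 0): focus=B path=0 depth=1 children=['D'] left=[] right=['P', 'J'] parent=R
Step 2 (down 0): focus=D path=0/0 depth=2 children=[] left=[] right=[] parent=B
Step 3 (up): focus=B path=0 depth=1 children=['D'] left=[] right=['P', 'J'] parent=R
Step 4 (right): focus=P path=1 depth=1 children=[] left=['B'] right=['J'] parent=R
Step 5 (left): focus=B path=0 depth=1 children=['D'] left=[] right=['P', 'J'] parent=R
Step 6 (right): focus=P path=1 depth=1 children=[] left=['B'] right=['J'] parent=R
Step 7 (right): focus=J path=2 depth=1 children=['I'] left=['B', 'P'] right=[] parent=R
Step 8 (up): focus=R path=root depth=0 children=['B', 'P', 'J'] (at root)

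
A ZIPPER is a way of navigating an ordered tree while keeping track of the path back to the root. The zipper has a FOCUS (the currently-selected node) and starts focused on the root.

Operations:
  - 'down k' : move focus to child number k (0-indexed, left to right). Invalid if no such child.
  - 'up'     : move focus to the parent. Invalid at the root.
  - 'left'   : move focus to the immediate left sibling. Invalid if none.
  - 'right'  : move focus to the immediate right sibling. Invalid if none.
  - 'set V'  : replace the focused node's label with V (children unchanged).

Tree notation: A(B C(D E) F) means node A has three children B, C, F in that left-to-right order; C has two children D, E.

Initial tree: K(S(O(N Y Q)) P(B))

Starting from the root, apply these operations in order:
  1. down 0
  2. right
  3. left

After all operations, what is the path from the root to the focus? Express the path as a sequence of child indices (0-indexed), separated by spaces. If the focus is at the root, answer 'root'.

Step 1 (down 0): focus=S path=0 depth=1 children=['O'] left=[] right=['P'] parent=K
Step 2 (right): focus=P path=1 depth=1 children=['B'] left=['S'] right=[] parent=K
Step 3 (left): focus=S path=0 depth=1 children=['O'] left=[] right=['P'] parent=K

Answer: 0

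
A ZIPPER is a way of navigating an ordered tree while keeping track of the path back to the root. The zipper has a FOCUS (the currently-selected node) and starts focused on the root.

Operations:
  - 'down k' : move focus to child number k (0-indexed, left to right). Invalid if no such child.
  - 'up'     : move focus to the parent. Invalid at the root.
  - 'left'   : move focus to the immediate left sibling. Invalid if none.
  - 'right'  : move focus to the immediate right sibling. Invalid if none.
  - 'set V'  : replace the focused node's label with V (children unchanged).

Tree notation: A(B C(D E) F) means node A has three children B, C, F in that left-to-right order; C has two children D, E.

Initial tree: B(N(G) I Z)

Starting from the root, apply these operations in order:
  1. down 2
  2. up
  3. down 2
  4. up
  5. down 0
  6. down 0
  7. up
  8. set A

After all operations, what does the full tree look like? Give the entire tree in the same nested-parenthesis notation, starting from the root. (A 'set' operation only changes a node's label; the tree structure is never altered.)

Step 1 (down 2): focus=Z path=2 depth=1 children=[] left=['N', 'I'] right=[] parent=B
Step 2 (up): focus=B path=root depth=0 children=['N', 'I', 'Z'] (at root)
Step 3 (down 2): focus=Z path=2 depth=1 children=[] left=['N', 'I'] right=[] parent=B
Step 4 (up): focus=B path=root depth=0 children=['N', 'I', 'Z'] (at root)
Step 5 (down 0): focus=N path=0 depth=1 children=['G'] left=[] right=['I', 'Z'] parent=B
Step 6 (down 0): focus=G path=0/0 depth=2 children=[] left=[] right=[] parent=N
Step 7 (up): focus=N path=0 depth=1 children=['G'] left=[] right=['I', 'Z'] parent=B
Step 8 (set A): focus=A path=0 depth=1 children=['G'] left=[] right=['I', 'Z'] parent=B

Answer: B(A(G) I Z)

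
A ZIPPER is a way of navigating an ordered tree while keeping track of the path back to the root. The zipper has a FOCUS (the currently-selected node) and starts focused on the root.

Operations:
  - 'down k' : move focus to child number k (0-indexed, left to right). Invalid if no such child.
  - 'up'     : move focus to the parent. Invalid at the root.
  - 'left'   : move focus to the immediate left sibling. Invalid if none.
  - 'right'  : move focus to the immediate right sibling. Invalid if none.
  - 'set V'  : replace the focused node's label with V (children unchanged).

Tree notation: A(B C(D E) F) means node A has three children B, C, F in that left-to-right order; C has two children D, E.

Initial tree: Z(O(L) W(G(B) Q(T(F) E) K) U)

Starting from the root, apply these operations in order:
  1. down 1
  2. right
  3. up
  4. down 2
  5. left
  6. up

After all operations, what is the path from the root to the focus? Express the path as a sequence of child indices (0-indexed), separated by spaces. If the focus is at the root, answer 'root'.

Step 1 (down 1): focus=W path=1 depth=1 children=['G', 'Q', 'K'] left=['O'] right=['U'] parent=Z
Step 2 (right): focus=U path=2 depth=1 children=[] left=['O', 'W'] right=[] parent=Z
Step 3 (up): focus=Z path=root depth=0 children=['O', 'W', 'U'] (at root)
Step 4 (down 2): focus=U path=2 depth=1 children=[] left=['O', 'W'] right=[] parent=Z
Step 5 (left): focus=W path=1 depth=1 children=['G', 'Q', 'K'] left=['O'] right=['U'] parent=Z
Step 6 (up): focus=Z path=root depth=0 children=['O', 'W', 'U'] (at root)

Answer: root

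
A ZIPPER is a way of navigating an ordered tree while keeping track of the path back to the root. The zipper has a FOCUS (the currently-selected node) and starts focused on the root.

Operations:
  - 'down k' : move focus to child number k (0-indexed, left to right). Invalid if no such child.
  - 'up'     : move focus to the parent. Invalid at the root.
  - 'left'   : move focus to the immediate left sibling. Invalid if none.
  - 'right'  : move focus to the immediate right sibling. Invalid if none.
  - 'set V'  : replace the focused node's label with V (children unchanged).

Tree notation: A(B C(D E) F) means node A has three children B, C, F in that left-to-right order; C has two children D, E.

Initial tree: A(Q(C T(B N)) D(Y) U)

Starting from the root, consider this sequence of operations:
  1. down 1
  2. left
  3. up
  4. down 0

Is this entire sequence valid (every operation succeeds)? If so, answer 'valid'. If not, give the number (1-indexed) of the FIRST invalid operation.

Step 1 (down 1): focus=D path=1 depth=1 children=['Y'] left=['Q'] right=['U'] parent=A
Step 2 (left): focus=Q path=0 depth=1 children=['C', 'T'] left=[] right=['D', 'U'] parent=A
Step 3 (up): focus=A path=root depth=0 children=['Q', 'D', 'U'] (at root)
Step 4 (down 0): focus=Q path=0 depth=1 children=['C', 'T'] left=[] right=['D', 'U'] parent=A

Answer: valid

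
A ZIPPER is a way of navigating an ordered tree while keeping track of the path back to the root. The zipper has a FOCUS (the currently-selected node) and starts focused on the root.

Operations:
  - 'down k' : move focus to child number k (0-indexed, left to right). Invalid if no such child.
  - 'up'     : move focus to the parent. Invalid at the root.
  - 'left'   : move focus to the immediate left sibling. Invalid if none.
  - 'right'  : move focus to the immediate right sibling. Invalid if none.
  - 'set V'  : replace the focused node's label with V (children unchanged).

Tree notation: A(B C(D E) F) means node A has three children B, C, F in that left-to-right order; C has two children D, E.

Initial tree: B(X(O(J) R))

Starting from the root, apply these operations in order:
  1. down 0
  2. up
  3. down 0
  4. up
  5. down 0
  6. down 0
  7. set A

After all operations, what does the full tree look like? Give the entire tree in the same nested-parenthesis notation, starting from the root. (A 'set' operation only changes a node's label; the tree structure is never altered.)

Answer: B(X(A(J) R))

Derivation:
Step 1 (down 0): focus=X path=0 depth=1 children=['O', 'R'] left=[] right=[] parent=B
Step 2 (up): focus=B path=root depth=0 children=['X'] (at root)
Step 3 (down 0): focus=X path=0 depth=1 children=['O', 'R'] left=[] right=[] parent=B
Step 4 (up): focus=B path=root depth=0 children=['X'] (at root)
Step 5 (down 0): focus=X path=0 depth=1 children=['O', 'R'] left=[] right=[] parent=B
Step 6 (down 0): focus=O path=0/0 depth=2 children=['J'] left=[] right=['R'] parent=X
Step 7 (set A): focus=A path=0/0 depth=2 children=['J'] left=[] right=['R'] parent=X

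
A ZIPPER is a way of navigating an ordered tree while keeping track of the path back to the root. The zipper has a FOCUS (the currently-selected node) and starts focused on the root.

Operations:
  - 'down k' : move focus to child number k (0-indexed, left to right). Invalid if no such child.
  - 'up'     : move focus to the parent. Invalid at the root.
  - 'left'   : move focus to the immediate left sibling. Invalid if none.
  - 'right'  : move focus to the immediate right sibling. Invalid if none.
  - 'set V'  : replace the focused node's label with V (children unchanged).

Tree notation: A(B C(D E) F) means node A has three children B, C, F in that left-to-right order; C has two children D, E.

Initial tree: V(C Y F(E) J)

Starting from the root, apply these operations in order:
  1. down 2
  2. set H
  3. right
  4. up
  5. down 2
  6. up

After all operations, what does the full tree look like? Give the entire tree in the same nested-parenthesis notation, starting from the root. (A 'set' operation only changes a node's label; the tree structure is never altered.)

Answer: V(C Y H(E) J)

Derivation:
Step 1 (down 2): focus=F path=2 depth=1 children=['E'] left=['C', 'Y'] right=['J'] parent=V
Step 2 (set H): focus=H path=2 depth=1 children=['E'] left=['C', 'Y'] right=['J'] parent=V
Step 3 (right): focus=J path=3 depth=1 children=[] left=['C', 'Y', 'H'] right=[] parent=V
Step 4 (up): focus=V path=root depth=0 children=['C', 'Y', 'H', 'J'] (at root)
Step 5 (down 2): focus=H path=2 depth=1 children=['E'] left=['C', 'Y'] right=['J'] parent=V
Step 6 (up): focus=V path=root depth=0 children=['C', 'Y', 'H', 'J'] (at root)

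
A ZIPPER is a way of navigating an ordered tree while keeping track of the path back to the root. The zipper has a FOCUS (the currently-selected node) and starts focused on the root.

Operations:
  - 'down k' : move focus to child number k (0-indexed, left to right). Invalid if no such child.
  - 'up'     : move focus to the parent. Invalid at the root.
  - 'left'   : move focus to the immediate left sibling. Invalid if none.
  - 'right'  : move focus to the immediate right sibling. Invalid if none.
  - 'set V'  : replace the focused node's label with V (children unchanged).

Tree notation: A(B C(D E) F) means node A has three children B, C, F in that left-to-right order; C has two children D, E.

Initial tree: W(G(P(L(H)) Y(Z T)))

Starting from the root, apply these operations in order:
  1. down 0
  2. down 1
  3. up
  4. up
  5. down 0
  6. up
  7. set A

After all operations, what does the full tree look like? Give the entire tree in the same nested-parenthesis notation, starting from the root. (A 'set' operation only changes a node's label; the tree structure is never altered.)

Answer: A(G(P(L(H)) Y(Z T)))

Derivation:
Step 1 (down 0): focus=G path=0 depth=1 children=['P', 'Y'] left=[] right=[] parent=W
Step 2 (down 1): focus=Y path=0/1 depth=2 children=['Z', 'T'] left=['P'] right=[] parent=G
Step 3 (up): focus=G path=0 depth=1 children=['P', 'Y'] left=[] right=[] parent=W
Step 4 (up): focus=W path=root depth=0 children=['G'] (at root)
Step 5 (down 0): focus=G path=0 depth=1 children=['P', 'Y'] left=[] right=[] parent=W
Step 6 (up): focus=W path=root depth=0 children=['G'] (at root)
Step 7 (set A): focus=A path=root depth=0 children=['G'] (at root)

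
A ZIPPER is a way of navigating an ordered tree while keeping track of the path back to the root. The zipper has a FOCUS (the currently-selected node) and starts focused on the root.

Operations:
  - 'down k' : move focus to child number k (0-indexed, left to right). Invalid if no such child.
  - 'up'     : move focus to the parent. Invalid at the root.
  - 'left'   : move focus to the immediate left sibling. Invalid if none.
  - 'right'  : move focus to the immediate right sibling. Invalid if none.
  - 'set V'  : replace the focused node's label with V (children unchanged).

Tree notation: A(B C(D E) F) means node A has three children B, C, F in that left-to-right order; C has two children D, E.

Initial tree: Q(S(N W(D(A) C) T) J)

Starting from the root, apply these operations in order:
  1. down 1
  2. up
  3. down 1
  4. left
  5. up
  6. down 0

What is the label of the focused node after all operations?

Answer: S

Derivation:
Step 1 (down 1): focus=J path=1 depth=1 children=[] left=['S'] right=[] parent=Q
Step 2 (up): focus=Q path=root depth=0 children=['S', 'J'] (at root)
Step 3 (down 1): focus=J path=1 depth=1 children=[] left=['S'] right=[] parent=Q
Step 4 (left): focus=S path=0 depth=1 children=['N', 'W', 'T'] left=[] right=['J'] parent=Q
Step 5 (up): focus=Q path=root depth=0 children=['S', 'J'] (at root)
Step 6 (down 0): focus=S path=0 depth=1 children=['N', 'W', 'T'] left=[] right=['J'] parent=Q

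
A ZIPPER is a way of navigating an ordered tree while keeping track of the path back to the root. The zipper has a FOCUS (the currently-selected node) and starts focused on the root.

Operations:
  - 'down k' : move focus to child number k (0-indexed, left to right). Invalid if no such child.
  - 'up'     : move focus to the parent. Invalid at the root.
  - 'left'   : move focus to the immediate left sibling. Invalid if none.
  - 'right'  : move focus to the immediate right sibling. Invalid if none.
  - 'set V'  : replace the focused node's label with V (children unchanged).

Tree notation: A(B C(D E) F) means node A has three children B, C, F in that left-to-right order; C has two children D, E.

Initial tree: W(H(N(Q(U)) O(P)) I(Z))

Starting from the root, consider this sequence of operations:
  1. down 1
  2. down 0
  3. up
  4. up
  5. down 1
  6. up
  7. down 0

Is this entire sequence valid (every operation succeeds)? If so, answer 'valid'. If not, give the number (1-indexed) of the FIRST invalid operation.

Step 1 (down 1): focus=I path=1 depth=1 children=['Z'] left=['H'] right=[] parent=W
Step 2 (down 0): focus=Z path=1/0 depth=2 children=[] left=[] right=[] parent=I
Step 3 (up): focus=I path=1 depth=1 children=['Z'] left=['H'] right=[] parent=W
Step 4 (up): focus=W path=root depth=0 children=['H', 'I'] (at root)
Step 5 (down 1): focus=I path=1 depth=1 children=['Z'] left=['H'] right=[] parent=W
Step 6 (up): focus=W path=root depth=0 children=['H', 'I'] (at root)
Step 7 (down 0): focus=H path=0 depth=1 children=['N', 'O'] left=[] right=['I'] parent=W

Answer: valid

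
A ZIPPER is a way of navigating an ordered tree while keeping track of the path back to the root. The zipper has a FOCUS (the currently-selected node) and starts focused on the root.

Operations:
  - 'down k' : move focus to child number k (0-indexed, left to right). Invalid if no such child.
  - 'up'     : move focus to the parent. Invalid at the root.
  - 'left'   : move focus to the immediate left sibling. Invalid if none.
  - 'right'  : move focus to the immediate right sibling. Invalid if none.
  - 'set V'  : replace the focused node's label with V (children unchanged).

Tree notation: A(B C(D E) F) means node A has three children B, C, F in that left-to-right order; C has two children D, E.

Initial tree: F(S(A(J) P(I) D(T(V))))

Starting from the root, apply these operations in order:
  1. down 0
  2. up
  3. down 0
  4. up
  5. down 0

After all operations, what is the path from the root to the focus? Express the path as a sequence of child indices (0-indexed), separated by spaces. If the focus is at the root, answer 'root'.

Answer: 0

Derivation:
Step 1 (down 0): focus=S path=0 depth=1 children=['A', 'P', 'D'] left=[] right=[] parent=F
Step 2 (up): focus=F path=root depth=0 children=['S'] (at root)
Step 3 (down 0): focus=S path=0 depth=1 children=['A', 'P', 'D'] left=[] right=[] parent=F
Step 4 (up): focus=F path=root depth=0 children=['S'] (at root)
Step 5 (down 0): focus=S path=0 depth=1 children=['A', 'P', 'D'] left=[] right=[] parent=F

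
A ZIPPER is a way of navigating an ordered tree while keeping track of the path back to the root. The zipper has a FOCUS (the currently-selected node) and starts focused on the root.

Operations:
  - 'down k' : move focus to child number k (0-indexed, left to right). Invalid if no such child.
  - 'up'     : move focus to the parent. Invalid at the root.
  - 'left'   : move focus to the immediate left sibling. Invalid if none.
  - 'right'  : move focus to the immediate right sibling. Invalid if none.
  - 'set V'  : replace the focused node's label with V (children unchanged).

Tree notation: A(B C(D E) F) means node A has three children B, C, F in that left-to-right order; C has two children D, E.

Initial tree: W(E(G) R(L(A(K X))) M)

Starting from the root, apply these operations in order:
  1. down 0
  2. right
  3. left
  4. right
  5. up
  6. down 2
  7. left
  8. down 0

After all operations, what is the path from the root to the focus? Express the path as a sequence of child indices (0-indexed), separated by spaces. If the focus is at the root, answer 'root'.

Answer: 1 0

Derivation:
Step 1 (down 0): focus=E path=0 depth=1 children=['G'] left=[] right=['R', 'M'] parent=W
Step 2 (right): focus=R path=1 depth=1 children=['L'] left=['E'] right=['M'] parent=W
Step 3 (left): focus=E path=0 depth=1 children=['G'] left=[] right=['R', 'M'] parent=W
Step 4 (right): focus=R path=1 depth=1 children=['L'] left=['E'] right=['M'] parent=W
Step 5 (up): focus=W path=root depth=0 children=['E', 'R', 'M'] (at root)
Step 6 (down 2): focus=M path=2 depth=1 children=[] left=['E', 'R'] right=[] parent=W
Step 7 (left): focus=R path=1 depth=1 children=['L'] left=['E'] right=['M'] parent=W
Step 8 (down 0): focus=L path=1/0 depth=2 children=['A'] left=[] right=[] parent=R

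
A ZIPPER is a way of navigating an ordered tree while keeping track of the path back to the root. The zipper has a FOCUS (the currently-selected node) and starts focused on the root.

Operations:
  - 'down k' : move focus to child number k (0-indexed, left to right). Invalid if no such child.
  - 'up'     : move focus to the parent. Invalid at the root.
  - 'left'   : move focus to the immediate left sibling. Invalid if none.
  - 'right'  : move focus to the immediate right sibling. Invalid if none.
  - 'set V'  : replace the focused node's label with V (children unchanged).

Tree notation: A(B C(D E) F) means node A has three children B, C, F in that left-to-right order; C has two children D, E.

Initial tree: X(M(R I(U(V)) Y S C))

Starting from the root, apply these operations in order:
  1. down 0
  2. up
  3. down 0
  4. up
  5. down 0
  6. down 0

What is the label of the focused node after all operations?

Answer: R

Derivation:
Step 1 (down 0): focus=M path=0 depth=1 children=['R', 'I', 'Y', 'S', 'C'] left=[] right=[] parent=X
Step 2 (up): focus=X path=root depth=0 children=['M'] (at root)
Step 3 (down 0): focus=M path=0 depth=1 children=['R', 'I', 'Y', 'S', 'C'] left=[] right=[] parent=X
Step 4 (up): focus=X path=root depth=0 children=['M'] (at root)
Step 5 (down 0): focus=M path=0 depth=1 children=['R', 'I', 'Y', 'S', 'C'] left=[] right=[] parent=X
Step 6 (down 0): focus=R path=0/0 depth=2 children=[] left=[] right=['I', 'Y', 'S', 'C'] parent=M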